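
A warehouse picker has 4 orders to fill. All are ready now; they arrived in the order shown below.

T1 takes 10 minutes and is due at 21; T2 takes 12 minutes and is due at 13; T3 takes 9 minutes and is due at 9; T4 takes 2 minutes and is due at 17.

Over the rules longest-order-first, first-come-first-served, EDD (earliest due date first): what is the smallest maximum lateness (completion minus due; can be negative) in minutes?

12

LPT (decreasing processing time): T2 T1 T3 T4.
T2: 0→12, due 13, lateness -1
T1: 12→22, due 21, lateness 1
T3: 22→31, due 9, lateness 22
T4: 31→33, due 17, lateness 16
Maximum = 22.
FIFO (arrival order): T1 T2 T3 T4.
T1: 0→10, due 21, lateness -11
T2: 10→22, due 13, lateness 9
T3: 22→31, due 9, lateness 22
T4: 31→33, due 17, lateness 16
Maximum = 22.
EDD (increasing due date): T3 T2 T4 T1.
T3: 0→9, due 9, lateness 0
T2: 9→21, due 13, lateness 8
T4: 21→23, due 17, lateness 6
T1: 23→33, due 21, lateness 12
Maximum = 12.
LPT 22, FIFO 22, EDD 12 → minimum 12.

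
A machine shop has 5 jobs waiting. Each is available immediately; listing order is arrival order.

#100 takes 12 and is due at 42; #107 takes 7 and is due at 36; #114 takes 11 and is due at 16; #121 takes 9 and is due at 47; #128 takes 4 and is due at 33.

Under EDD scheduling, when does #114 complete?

EDD (increasing due date): #114 #128 #107 #100 #121.
#114: 0→11

11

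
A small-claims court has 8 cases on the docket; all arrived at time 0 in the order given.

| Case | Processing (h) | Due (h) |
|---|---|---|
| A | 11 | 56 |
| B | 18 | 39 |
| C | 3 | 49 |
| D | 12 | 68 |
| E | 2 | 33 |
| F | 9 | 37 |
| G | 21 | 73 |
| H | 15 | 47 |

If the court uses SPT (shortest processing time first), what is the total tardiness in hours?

54

SPT (increasing processing time): E C F A D H B G.
E: 0→2, due 33, tardiness 0
C: 2→5, due 49, tardiness 0
F: 5→14, due 37, tardiness 0
A: 14→25, due 56, tardiness 0
D: 25→37, due 68, tardiness 0
H: 37→52, due 47, tardiness 5
B: 52→70, due 39, tardiness 31
G: 70→91, due 73, tardiness 18
Sum = 0+0+0+0+0+5+31+18 = 54.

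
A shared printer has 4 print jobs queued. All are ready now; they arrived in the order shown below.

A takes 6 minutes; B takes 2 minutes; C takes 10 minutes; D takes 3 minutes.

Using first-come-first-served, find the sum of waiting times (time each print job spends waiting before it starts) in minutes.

32

FIFO (arrival order): A B C D.
A: waits 0, runs 0→6
B: waits 6, runs 6→8
C: waits 8, runs 8→18
D: waits 18, runs 18→21
Sum = 0+6+8+18 = 32.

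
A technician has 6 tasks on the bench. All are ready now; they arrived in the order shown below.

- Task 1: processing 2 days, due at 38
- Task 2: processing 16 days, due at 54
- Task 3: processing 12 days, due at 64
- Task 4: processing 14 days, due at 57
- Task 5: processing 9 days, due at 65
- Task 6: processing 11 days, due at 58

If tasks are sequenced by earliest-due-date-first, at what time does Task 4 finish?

EDD (increasing due date): Task 1 Task 2 Task 4 Task 6 Task 3 Task 5.
Task 1: 0→2
Task 2: 2→18
Task 4: 18→32

32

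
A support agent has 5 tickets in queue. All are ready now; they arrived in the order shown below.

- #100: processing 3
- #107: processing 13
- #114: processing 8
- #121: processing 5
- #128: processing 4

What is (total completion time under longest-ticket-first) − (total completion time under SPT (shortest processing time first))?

48

LPT (decreasing processing time): #107 #114 #121 #128 #100.
#107: 0→13
#114: 13→21
#121: 21→26
#128: 26→30
#100: 30→33
Sum = 13+21+26+30+33 = 123.
SPT (increasing processing time): #100 #128 #121 #114 #107.
#100: 0→3
#128: 3→7
#121: 7→12
#114: 12→20
#107: 20→33
Sum = 3+7+12+20+33 = 75.
Difference = 123 − 75 = 48.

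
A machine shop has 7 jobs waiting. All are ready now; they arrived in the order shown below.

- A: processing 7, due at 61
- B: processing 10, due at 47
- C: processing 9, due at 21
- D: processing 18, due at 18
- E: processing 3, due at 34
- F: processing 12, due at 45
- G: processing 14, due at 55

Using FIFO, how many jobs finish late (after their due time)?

FIFO (arrival order): A B C D E F G.
A: 0→7, due 61, tardiness 0
B: 7→17, due 47, tardiness 0
C: 17→26, due 21, tardiness 5
D: 26→44, due 18, tardiness 26
E: 44→47, due 34, tardiness 13
F: 47→59, due 45, tardiness 14
G: 59→73, due 55, tardiness 18
Late jobs: 5.

5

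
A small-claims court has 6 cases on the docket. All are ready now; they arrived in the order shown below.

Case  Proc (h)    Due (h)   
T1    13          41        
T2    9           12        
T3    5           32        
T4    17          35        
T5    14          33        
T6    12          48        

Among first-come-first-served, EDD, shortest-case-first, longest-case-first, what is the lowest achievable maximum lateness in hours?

22

FIFO (arrival order): T1 T2 T3 T4 T5 T6.
T1: 0→13, due 41, lateness -28
T2: 13→22, due 12, lateness 10
T3: 22→27, due 32, lateness -5
T4: 27→44, due 35, lateness 9
T5: 44→58, due 33, lateness 25
T6: 58→70, due 48, lateness 22
Maximum = 25.
EDD (increasing due date): T2 T3 T5 T4 T1 T6.
T2: 0→9, due 12, lateness -3
T3: 9→14, due 32, lateness -18
T5: 14→28, due 33, lateness -5
T4: 28→45, due 35, lateness 10
T1: 45→58, due 41, lateness 17
T6: 58→70, due 48, lateness 22
Maximum = 22.
SPT (increasing processing time): T3 T2 T6 T1 T5 T4.
T3: 0→5, due 32, lateness -27
T2: 5→14, due 12, lateness 2
T6: 14→26, due 48, lateness -22
T1: 26→39, due 41, lateness -2
T5: 39→53, due 33, lateness 20
T4: 53→70, due 35, lateness 35
Maximum = 35.
LPT (decreasing processing time): T4 T5 T1 T6 T2 T3.
T4: 0→17, due 35, lateness -18
T5: 17→31, due 33, lateness -2
T1: 31→44, due 41, lateness 3
T6: 44→56, due 48, lateness 8
T2: 56→65, due 12, lateness 53
T3: 65→70, due 32, lateness 38
Maximum = 53.
FIFO 25, EDD 22, SPT 35, LPT 53 → minimum 22.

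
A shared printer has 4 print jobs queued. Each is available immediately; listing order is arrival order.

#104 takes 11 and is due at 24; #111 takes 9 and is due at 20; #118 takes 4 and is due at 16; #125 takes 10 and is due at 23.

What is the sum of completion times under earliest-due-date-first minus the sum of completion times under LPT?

EDD (increasing due date): #118 #111 #125 #104.
#118: 0→4
#111: 4→13
#125: 13→23
#104: 23→34
Sum = 4+13+23+34 = 74.
LPT (decreasing processing time): #104 #125 #111 #118.
#104: 0→11
#125: 11→21
#111: 21→30
#118: 30→34
Sum = 11+21+30+34 = 96.
Difference = 74 − 96 = -22.

-22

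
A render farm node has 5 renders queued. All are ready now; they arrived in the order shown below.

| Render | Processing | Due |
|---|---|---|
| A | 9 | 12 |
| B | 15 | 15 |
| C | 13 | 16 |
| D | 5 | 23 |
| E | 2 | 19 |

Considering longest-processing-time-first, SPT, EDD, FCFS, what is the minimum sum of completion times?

LPT (decreasing processing time): B C A D E.
B: 0→15
C: 15→28
A: 28→37
D: 37→42
E: 42→44
Sum = 15+28+37+42+44 = 166.
SPT (increasing processing time): E D A C B.
E: 0→2
D: 2→7
A: 7→16
C: 16→29
B: 29→44
Sum = 2+7+16+29+44 = 98.
EDD (increasing due date): A B C E D.
A: 0→9
B: 9→24
C: 24→37
E: 37→39
D: 39→44
Sum = 9+24+37+39+44 = 153.
FIFO (arrival order): A B C D E.
A: 0→9
B: 9→24
C: 24→37
D: 37→42
E: 42→44
Sum = 9+24+37+42+44 = 156.
LPT 166, SPT 98, EDD 153, FIFO 156 → minimum 98.

98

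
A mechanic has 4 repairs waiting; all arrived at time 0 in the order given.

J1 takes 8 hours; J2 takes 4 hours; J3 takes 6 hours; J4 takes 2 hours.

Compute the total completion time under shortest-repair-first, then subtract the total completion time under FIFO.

SPT (increasing processing time): J4 J2 J3 J1.
J4: 0→2
J2: 2→6
J3: 6→12
J1: 12→20
Sum = 2+6+12+20 = 40.
FIFO (arrival order): J1 J2 J3 J4.
J1: 0→8
J2: 8→12
J3: 12→18
J4: 18→20
Sum = 8+12+18+20 = 58.
Difference = 40 − 58 = -18.

-18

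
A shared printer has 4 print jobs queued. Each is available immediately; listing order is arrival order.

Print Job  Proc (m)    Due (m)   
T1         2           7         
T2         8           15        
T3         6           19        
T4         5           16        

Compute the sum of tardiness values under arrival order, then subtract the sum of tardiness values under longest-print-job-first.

FIFO (arrival order): T1 T2 T3 T4.
T1: 0→2, due 7, tardiness 0
T2: 2→10, due 15, tardiness 0
T3: 10→16, due 19, tardiness 0
T4: 16→21, due 16, tardiness 5
Sum = 0+0+0+5 = 5.
LPT (decreasing processing time): T2 T3 T4 T1.
T2: 0→8, due 15, tardiness 0
T3: 8→14, due 19, tardiness 0
T4: 14→19, due 16, tardiness 3
T1: 19→21, due 7, tardiness 14
Sum = 0+0+3+14 = 17.
Difference = 5 − 17 = -12.

-12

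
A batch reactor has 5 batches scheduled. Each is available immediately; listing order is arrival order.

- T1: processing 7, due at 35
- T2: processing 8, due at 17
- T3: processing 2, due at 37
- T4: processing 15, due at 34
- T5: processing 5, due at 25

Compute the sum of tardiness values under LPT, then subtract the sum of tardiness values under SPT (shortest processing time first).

LPT (decreasing processing time): T4 T2 T1 T5 T3.
T4: 0→15, due 34, tardiness 0
T2: 15→23, due 17, tardiness 6
T1: 23→30, due 35, tardiness 0
T5: 30→35, due 25, tardiness 10
T3: 35→37, due 37, tardiness 0
Sum = 0+6+0+10+0 = 16.
SPT (increasing processing time): T3 T5 T1 T2 T4.
T3: 0→2, due 37, tardiness 0
T5: 2→7, due 25, tardiness 0
T1: 7→14, due 35, tardiness 0
T2: 14→22, due 17, tardiness 5
T4: 22→37, due 34, tardiness 3
Sum = 0+0+0+5+3 = 8.
Difference = 16 − 8 = 8.

8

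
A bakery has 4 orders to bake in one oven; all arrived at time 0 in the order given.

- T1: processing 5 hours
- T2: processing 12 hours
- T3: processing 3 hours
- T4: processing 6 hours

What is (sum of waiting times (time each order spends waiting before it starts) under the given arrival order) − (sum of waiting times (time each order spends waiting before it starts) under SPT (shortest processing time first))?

FIFO (arrival order): T1 T2 T3 T4.
T1: waits 0, runs 0→5
T2: waits 5, runs 5→17
T3: waits 17, runs 17→20
T4: waits 20, runs 20→26
Sum = 0+5+17+20 = 42.
SPT (increasing processing time): T3 T1 T4 T2.
T3: waits 0, runs 0→3
T1: waits 3, runs 3→8
T4: waits 8, runs 8→14
T2: waits 14, runs 14→26
Sum = 0+3+8+14 = 25.
Difference = 42 − 25 = 17.

17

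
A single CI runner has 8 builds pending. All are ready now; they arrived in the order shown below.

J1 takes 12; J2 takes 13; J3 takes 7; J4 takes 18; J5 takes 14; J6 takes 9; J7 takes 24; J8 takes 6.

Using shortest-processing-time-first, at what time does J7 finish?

SPT (increasing processing time): J8 J3 J6 J1 J2 J5 J4 J7.
J8: 0→6
J3: 6→13
J6: 13→22
J1: 22→34
J2: 34→47
J5: 47→61
J4: 61→79
J7: 79→103

103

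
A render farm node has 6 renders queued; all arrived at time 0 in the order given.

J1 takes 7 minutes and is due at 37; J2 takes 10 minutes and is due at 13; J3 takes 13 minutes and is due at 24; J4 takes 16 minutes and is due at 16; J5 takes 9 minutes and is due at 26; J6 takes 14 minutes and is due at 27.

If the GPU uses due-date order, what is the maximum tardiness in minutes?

35

EDD (increasing due date): J2 J4 J3 J5 J6 J1.
J2: 0→10, due 13, tardiness 0
J4: 10→26, due 16, tardiness 10
J3: 26→39, due 24, tardiness 15
J5: 39→48, due 26, tardiness 22
J6: 48→62, due 27, tardiness 35
J1: 62→69, due 37, tardiness 32
Maximum = 35.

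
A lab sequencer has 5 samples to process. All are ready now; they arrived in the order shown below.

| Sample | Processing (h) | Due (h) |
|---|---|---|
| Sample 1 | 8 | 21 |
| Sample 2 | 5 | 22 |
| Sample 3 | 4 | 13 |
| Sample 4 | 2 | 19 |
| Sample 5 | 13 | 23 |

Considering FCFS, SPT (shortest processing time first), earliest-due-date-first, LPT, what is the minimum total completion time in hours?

70

FIFO (arrival order): Sample 1 Sample 2 Sample 3 Sample 4 Sample 5.
Sample 1: 0→8
Sample 2: 8→13
Sample 3: 13→17
Sample 4: 17→19
Sample 5: 19→32
Sum = 8+13+17+19+32 = 89.
SPT (increasing processing time): Sample 4 Sample 3 Sample 2 Sample 1 Sample 5.
Sample 4: 0→2
Sample 3: 2→6
Sample 2: 6→11
Sample 1: 11→19
Sample 5: 19→32
Sum = 2+6+11+19+32 = 70.
EDD (increasing due date): Sample 3 Sample 4 Sample 1 Sample 2 Sample 5.
Sample 3: 0→4
Sample 4: 4→6
Sample 1: 6→14
Sample 2: 14→19
Sample 5: 19→32
Sum = 4+6+14+19+32 = 75.
LPT (decreasing processing time): Sample 5 Sample 1 Sample 2 Sample 3 Sample 4.
Sample 5: 0→13
Sample 1: 13→21
Sample 2: 21→26
Sample 3: 26→30
Sample 4: 30→32
Sum = 13+21+26+30+32 = 122.
FIFO 89, SPT 70, EDD 75, LPT 122 → minimum 70.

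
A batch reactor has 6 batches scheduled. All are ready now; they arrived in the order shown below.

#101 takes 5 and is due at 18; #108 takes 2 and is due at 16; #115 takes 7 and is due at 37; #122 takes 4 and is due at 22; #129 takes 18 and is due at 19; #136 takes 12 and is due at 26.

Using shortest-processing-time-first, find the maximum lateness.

29

SPT (increasing processing time): #108 #122 #101 #115 #136 #129.
#108: 0→2, due 16, lateness -14
#122: 2→6, due 22, lateness -16
#101: 6→11, due 18, lateness -7
#115: 11→18, due 37, lateness -19
#136: 18→30, due 26, lateness 4
#129: 30→48, due 19, lateness 29
Maximum = 29.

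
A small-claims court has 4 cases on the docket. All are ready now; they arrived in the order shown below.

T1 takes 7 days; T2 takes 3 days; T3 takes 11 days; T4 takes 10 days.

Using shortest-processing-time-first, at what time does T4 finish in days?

20

SPT (increasing processing time): T2 T1 T4 T3.
T2: 0→3
T1: 3→10
T4: 10→20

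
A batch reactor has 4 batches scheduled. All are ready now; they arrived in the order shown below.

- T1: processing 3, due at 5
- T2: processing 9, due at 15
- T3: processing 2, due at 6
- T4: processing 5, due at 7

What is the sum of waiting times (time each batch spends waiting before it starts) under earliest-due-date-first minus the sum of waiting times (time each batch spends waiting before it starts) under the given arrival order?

-11

EDD (increasing due date): T1 T3 T4 T2.
T1: waits 0, runs 0→3
T3: waits 3, runs 3→5
T4: waits 5, runs 5→10
T2: waits 10, runs 10→19
Sum = 0+3+5+10 = 18.
FIFO (arrival order): T1 T2 T3 T4.
T1: waits 0, runs 0→3
T2: waits 3, runs 3→12
T3: waits 12, runs 12→14
T4: waits 14, runs 14→19
Sum = 0+3+12+14 = 29.
Difference = 18 − 29 = -11.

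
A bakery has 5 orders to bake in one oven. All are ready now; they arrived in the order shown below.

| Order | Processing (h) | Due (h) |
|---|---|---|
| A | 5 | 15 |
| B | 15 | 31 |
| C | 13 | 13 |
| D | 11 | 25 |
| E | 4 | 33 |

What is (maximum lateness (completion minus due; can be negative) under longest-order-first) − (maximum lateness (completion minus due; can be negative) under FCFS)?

LPT (decreasing processing time): B C D A E.
B: 0→15, due 31, lateness -16
C: 15→28, due 13, lateness 15
D: 28→39, due 25, lateness 14
A: 39→44, due 15, lateness 29
E: 44→48, due 33, lateness 15
Maximum = 29.
FIFO (arrival order): A B C D E.
A: 0→5, due 15, lateness -10
B: 5→20, due 31, lateness -11
C: 20→33, due 13, lateness 20
D: 33→44, due 25, lateness 19
E: 44→48, due 33, lateness 15
Maximum = 20.
Difference = 29 − 20 = 9.

9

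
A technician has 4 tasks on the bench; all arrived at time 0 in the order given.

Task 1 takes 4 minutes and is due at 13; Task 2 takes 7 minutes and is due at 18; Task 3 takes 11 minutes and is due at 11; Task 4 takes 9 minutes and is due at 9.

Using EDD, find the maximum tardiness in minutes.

EDD (increasing due date): Task 4 Task 3 Task 1 Task 2.
Task 4: 0→9, due 9, tardiness 0
Task 3: 9→20, due 11, tardiness 9
Task 1: 20→24, due 13, tardiness 11
Task 2: 24→31, due 18, tardiness 13
Maximum = 13.

13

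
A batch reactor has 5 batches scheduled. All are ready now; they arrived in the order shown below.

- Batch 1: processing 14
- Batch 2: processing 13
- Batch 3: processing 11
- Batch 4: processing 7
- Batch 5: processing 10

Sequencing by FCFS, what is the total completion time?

179

FIFO (arrival order): Batch 1 Batch 2 Batch 3 Batch 4 Batch 5.
Batch 1: 0→14
Batch 2: 14→27
Batch 3: 27→38
Batch 4: 38→45
Batch 5: 45→55
Sum = 14+27+38+45+55 = 179.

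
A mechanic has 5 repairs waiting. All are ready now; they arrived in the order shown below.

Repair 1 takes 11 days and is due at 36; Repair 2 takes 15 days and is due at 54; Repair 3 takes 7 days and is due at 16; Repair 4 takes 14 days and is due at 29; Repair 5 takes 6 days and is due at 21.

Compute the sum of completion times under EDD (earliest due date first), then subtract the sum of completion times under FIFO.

EDD (increasing due date): Repair 3 Repair 5 Repair 4 Repair 1 Repair 2.
Repair 3: 0→7
Repair 5: 7→13
Repair 4: 13→27
Repair 1: 27→38
Repair 2: 38→53
Sum = 7+13+27+38+53 = 138.
FIFO (arrival order): Repair 1 Repair 2 Repair 3 Repair 4 Repair 5.
Repair 1: 0→11
Repair 2: 11→26
Repair 3: 26→33
Repair 4: 33→47
Repair 5: 47→53
Sum = 11+26+33+47+53 = 170.
Difference = 138 − 170 = -32.

-32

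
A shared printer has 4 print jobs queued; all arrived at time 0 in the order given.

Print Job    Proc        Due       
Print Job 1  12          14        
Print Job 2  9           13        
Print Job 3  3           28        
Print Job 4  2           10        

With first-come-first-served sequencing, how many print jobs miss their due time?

2

FIFO (arrival order): Print Job 1 Print Job 2 Print Job 3 Print Job 4.
Print Job 1: 0→12, due 14, tardiness 0
Print Job 2: 12→21, due 13, tardiness 8
Print Job 3: 21→24, due 28, tardiness 0
Print Job 4: 24→26, due 10, tardiness 16
Late print jobs: 2.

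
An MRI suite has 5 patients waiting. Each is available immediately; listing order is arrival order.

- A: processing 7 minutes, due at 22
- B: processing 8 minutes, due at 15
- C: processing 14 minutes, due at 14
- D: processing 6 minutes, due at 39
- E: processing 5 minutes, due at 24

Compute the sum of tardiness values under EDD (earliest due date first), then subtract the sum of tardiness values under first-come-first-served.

EDD (increasing due date): C B A E D.
C: 0→14, due 14, tardiness 0
B: 14→22, due 15, tardiness 7
A: 22→29, due 22, tardiness 7
E: 29→34, due 24, tardiness 10
D: 34→40, due 39, tardiness 1
Sum = 0+7+7+10+1 = 25.
FIFO (arrival order): A B C D E.
A: 0→7, due 22, tardiness 0
B: 7→15, due 15, tardiness 0
C: 15→29, due 14, tardiness 15
D: 29→35, due 39, tardiness 0
E: 35→40, due 24, tardiness 16
Sum = 0+0+15+0+16 = 31.
Difference = 25 − 31 = -6.

-6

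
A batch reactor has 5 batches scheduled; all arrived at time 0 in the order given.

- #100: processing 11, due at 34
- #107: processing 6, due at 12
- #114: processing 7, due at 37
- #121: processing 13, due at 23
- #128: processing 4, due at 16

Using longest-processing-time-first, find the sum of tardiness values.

50

LPT (decreasing processing time): #121 #100 #114 #107 #128.
#121: 0→13, due 23, tardiness 0
#100: 13→24, due 34, tardiness 0
#114: 24→31, due 37, tardiness 0
#107: 31→37, due 12, tardiness 25
#128: 37→41, due 16, tardiness 25
Sum = 0+0+0+25+25 = 50.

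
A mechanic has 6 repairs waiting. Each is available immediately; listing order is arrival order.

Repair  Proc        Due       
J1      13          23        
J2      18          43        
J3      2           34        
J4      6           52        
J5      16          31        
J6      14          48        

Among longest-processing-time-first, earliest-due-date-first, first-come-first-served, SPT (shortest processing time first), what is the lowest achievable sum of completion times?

186

LPT (decreasing processing time): J2 J5 J6 J1 J4 J3.
J2: 0→18
J5: 18→34
J6: 34→48
J1: 48→61
J4: 61→67
J3: 67→69
Sum = 18+34+48+61+67+69 = 297.
EDD (increasing due date): J1 J5 J3 J2 J6 J4.
J1: 0→13
J5: 13→29
J3: 29→31
J2: 31→49
J6: 49→63
J4: 63→69
Sum = 13+29+31+49+63+69 = 254.
FIFO (arrival order): J1 J2 J3 J4 J5 J6.
J1: 0→13
J2: 13→31
J3: 31→33
J4: 33→39
J5: 39→55
J6: 55→69
Sum = 13+31+33+39+55+69 = 240.
SPT (increasing processing time): J3 J4 J1 J6 J5 J2.
J3: 0→2
J4: 2→8
J1: 8→21
J6: 21→35
J5: 35→51
J2: 51→69
Sum = 2+8+21+35+51+69 = 186.
LPT 297, EDD 254, FIFO 240, SPT 186 → minimum 186.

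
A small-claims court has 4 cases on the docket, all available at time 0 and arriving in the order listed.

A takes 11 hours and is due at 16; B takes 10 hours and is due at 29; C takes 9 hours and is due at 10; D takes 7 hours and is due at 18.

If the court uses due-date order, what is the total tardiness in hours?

EDD (increasing due date): C A D B.
C: 0→9, due 10, tardiness 0
A: 9→20, due 16, tardiness 4
D: 20→27, due 18, tardiness 9
B: 27→37, due 29, tardiness 8
Sum = 0+4+9+8 = 21.

21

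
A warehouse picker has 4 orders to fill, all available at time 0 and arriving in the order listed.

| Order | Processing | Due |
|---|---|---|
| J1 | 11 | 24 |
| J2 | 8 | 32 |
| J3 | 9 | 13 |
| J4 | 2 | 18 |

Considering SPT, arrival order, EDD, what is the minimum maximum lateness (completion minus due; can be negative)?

SPT (increasing processing time): J4 J2 J3 J1.
J4: 0→2, due 18, lateness -16
J2: 2→10, due 32, lateness -22
J3: 10→19, due 13, lateness 6
J1: 19→30, due 24, lateness 6
Maximum = 6.
FIFO (arrival order): J1 J2 J3 J4.
J1: 0→11, due 24, lateness -13
J2: 11→19, due 32, lateness -13
J3: 19→28, due 13, lateness 15
J4: 28→30, due 18, lateness 12
Maximum = 15.
EDD (increasing due date): J3 J4 J1 J2.
J3: 0→9, due 13, lateness -4
J4: 9→11, due 18, lateness -7
J1: 11→22, due 24, lateness -2
J2: 22→30, due 32, lateness -2
Maximum = -2.
SPT 6, FIFO 15, EDD -2 → minimum -2.

-2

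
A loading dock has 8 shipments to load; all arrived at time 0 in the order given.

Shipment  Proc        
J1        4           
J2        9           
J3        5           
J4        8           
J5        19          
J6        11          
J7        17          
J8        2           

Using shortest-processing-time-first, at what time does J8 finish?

SPT (increasing processing time): J8 J1 J3 J4 J2 J6 J7 J5.
J8: 0→2

2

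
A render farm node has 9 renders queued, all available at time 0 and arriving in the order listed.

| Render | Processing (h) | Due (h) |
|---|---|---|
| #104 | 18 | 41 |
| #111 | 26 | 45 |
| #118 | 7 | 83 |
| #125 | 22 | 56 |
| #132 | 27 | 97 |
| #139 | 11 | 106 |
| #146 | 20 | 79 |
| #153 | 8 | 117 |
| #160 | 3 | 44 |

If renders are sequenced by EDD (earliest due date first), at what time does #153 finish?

EDD (increasing due date): #104 #160 #111 #125 #146 #118 #132 #139 #153.
#104: 0→18
#160: 18→21
#111: 21→47
#125: 47→69
#146: 69→89
#118: 89→96
#132: 96→123
#139: 123→134
#153: 134→142

142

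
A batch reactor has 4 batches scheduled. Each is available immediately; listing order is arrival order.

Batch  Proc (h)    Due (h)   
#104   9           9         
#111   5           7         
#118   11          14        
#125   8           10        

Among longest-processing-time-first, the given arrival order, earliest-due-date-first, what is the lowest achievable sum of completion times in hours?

74

LPT (decreasing processing time): #118 #104 #125 #111.
#118: 0→11
#104: 11→20
#125: 20→28
#111: 28→33
Sum = 11+20+28+33 = 92.
FIFO (arrival order): #104 #111 #118 #125.
#104: 0→9
#111: 9→14
#118: 14→25
#125: 25→33
Sum = 9+14+25+33 = 81.
EDD (increasing due date): #111 #104 #125 #118.
#111: 0→5
#104: 5→14
#125: 14→22
#118: 22→33
Sum = 5+14+22+33 = 74.
LPT 92, FIFO 81, EDD 74 → minimum 74.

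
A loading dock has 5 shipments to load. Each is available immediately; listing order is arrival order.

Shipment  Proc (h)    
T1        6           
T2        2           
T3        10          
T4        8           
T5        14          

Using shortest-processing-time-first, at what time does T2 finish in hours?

SPT (increasing processing time): T2 T1 T4 T3 T5.
T2: 0→2

2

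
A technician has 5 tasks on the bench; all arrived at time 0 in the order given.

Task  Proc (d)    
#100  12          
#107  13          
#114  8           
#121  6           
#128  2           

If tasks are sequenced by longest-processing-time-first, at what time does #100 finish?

25

LPT (decreasing processing time): #107 #100 #114 #121 #128.
#107: 0→13
#100: 13→25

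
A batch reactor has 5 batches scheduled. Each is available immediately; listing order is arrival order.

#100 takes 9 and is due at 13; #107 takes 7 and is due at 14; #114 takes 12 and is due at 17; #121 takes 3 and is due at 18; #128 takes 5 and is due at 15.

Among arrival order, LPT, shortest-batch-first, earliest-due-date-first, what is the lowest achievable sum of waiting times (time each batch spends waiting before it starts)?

FIFO (arrival order): #100 #107 #114 #121 #128.
#100: waits 0, runs 0→9
#107: waits 9, runs 9→16
#114: waits 16, runs 16→28
#121: waits 28, runs 28→31
#128: waits 31, runs 31→36
Sum = 0+9+16+28+31 = 84.
LPT (decreasing processing time): #114 #100 #107 #128 #121.
#114: waits 0, runs 0→12
#100: waits 12, runs 12→21
#107: waits 21, runs 21→28
#128: waits 28, runs 28→33
#121: waits 33, runs 33→36
Sum = 0+12+21+28+33 = 94.
SPT (increasing processing time): #121 #128 #107 #100 #114.
#121: waits 0, runs 0→3
#128: waits 3, runs 3→8
#107: waits 8, runs 8→15
#100: waits 15, runs 15→24
#114: waits 24, runs 24→36
Sum = 0+3+8+15+24 = 50.
EDD (increasing due date): #100 #107 #128 #114 #121.
#100: waits 0, runs 0→9
#107: waits 9, runs 9→16
#128: waits 16, runs 16→21
#114: waits 21, runs 21→33
#121: waits 33, runs 33→36
Sum = 0+9+16+21+33 = 79.
FIFO 84, LPT 94, SPT 50, EDD 79 → minimum 50.

50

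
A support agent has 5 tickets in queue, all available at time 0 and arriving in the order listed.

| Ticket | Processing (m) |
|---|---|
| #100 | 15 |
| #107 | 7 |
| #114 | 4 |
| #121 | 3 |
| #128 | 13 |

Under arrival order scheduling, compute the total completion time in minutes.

FIFO (arrival order): #100 #107 #114 #121 #128.
#100: 0→15
#107: 15→22
#114: 22→26
#121: 26→29
#128: 29→42
Sum = 15+22+26+29+42 = 134.

134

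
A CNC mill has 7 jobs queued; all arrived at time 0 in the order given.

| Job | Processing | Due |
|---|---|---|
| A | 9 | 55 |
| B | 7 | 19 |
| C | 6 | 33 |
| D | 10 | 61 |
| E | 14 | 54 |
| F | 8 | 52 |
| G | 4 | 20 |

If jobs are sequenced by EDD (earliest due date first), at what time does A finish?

48

EDD (increasing due date): B G C F E A D.
B: 0→7
G: 7→11
C: 11→17
F: 17→25
E: 25→39
A: 39→48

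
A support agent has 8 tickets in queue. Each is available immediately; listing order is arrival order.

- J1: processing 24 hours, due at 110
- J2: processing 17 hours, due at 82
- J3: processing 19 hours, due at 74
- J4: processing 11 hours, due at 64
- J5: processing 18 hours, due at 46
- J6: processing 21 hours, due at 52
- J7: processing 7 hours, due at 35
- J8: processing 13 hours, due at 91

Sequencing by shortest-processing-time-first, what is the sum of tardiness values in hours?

105

SPT (increasing processing time): J7 J4 J8 J2 J5 J3 J6 J1.
J7: 0→7, due 35, tardiness 0
J4: 7→18, due 64, tardiness 0
J8: 18→31, due 91, tardiness 0
J2: 31→48, due 82, tardiness 0
J5: 48→66, due 46, tardiness 20
J3: 66→85, due 74, tardiness 11
J6: 85→106, due 52, tardiness 54
J1: 106→130, due 110, tardiness 20
Sum = 0+0+0+0+20+11+54+20 = 105.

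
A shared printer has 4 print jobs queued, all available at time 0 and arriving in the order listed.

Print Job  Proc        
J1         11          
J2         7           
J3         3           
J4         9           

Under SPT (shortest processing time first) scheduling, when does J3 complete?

3

SPT (increasing processing time): J3 J2 J4 J1.
J3: 0→3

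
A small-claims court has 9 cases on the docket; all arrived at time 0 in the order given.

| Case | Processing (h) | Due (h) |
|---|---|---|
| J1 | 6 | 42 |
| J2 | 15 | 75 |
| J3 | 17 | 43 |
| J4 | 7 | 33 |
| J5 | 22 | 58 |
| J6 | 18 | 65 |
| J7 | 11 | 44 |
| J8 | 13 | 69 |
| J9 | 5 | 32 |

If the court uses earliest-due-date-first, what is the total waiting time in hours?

369

EDD (increasing due date): J9 J4 J1 J3 J7 J5 J6 J8 J2.
J9: waits 0, runs 0→5
J4: waits 5, runs 5→12
J1: waits 12, runs 12→18
J3: waits 18, runs 18→35
J7: waits 35, runs 35→46
J5: waits 46, runs 46→68
J6: waits 68, runs 68→86
J8: waits 86, runs 86→99
J2: waits 99, runs 99→114
Sum = 0+5+12+18+35+46+68+86+99 = 369.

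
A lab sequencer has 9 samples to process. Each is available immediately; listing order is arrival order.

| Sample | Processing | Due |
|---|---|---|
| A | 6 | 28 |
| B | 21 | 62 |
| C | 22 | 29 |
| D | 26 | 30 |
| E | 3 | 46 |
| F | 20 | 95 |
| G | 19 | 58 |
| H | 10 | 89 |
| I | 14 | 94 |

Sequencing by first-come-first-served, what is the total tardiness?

244

FIFO (arrival order): A B C D E F G H I.
A: 0→6, due 28, tardiness 0
B: 6→27, due 62, tardiness 0
C: 27→49, due 29, tardiness 20
D: 49→75, due 30, tardiness 45
E: 75→78, due 46, tardiness 32
F: 78→98, due 95, tardiness 3
G: 98→117, due 58, tardiness 59
H: 117→127, due 89, tardiness 38
I: 127→141, due 94, tardiness 47
Sum = 0+0+20+45+32+3+59+38+47 = 244.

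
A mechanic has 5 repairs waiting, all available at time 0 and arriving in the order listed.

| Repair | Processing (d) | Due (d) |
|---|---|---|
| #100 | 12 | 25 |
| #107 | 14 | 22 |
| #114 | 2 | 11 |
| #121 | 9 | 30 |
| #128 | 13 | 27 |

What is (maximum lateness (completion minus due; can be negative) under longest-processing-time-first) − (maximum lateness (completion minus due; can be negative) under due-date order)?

LPT (decreasing processing time): #107 #128 #100 #121 #114.
#107: 0→14, due 22, lateness -8
#128: 14→27, due 27, lateness 0
#100: 27→39, due 25, lateness 14
#121: 39→48, due 30, lateness 18
#114: 48→50, due 11, lateness 39
Maximum = 39.
EDD (increasing due date): #114 #107 #100 #128 #121.
#114: 0→2, due 11, lateness -9
#107: 2→16, due 22, lateness -6
#100: 16→28, due 25, lateness 3
#128: 28→41, due 27, lateness 14
#121: 41→50, due 30, lateness 20
Maximum = 20.
Difference = 39 − 20 = 19.

19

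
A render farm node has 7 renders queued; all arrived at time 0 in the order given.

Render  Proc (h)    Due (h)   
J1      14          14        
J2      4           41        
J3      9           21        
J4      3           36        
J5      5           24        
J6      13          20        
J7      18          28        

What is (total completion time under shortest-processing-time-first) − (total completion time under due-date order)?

-114

SPT (increasing processing time): J4 J2 J5 J3 J6 J1 J7.
J4: 0→3
J2: 3→7
J5: 7→12
J3: 12→21
J6: 21→34
J1: 34→48
J7: 48→66
Sum = 3+7+12+21+34+48+66 = 191.
EDD (increasing due date): J1 J6 J3 J5 J7 J4 J2.
J1: 0→14
J6: 14→27
J3: 27→36
J5: 36→41
J7: 41→59
J4: 59→62
J2: 62→66
Sum = 14+27+36+41+59+62+66 = 305.
Difference = 191 − 305 = -114.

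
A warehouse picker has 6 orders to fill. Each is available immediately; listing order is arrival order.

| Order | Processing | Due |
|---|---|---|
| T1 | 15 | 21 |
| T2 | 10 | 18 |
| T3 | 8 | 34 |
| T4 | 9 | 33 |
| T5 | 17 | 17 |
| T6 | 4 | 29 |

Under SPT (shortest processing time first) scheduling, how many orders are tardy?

SPT (increasing processing time): T6 T3 T4 T2 T1 T5.
T6: 0→4, due 29, tardiness 0
T3: 4→12, due 34, tardiness 0
T4: 12→21, due 33, tardiness 0
T2: 21→31, due 18, tardiness 13
T1: 31→46, due 21, tardiness 25
T5: 46→63, due 17, tardiness 46
Late orders: 3.

3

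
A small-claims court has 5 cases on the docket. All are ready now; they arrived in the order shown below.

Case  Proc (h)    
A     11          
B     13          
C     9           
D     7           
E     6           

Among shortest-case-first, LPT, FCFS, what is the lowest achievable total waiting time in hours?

SPT (increasing processing time): E D C A B.
E: waits 0, runs 0→6
D: waits 6, runs 6→13
C: waits 13, runs 13→22
A: waits 22, runs 22→33
B: waits 33, runs 33→46
Sum = 0+6+13+22+33 = 74.
LPT (decreasing processing time): B A C D E.
B: waits 0, runs 0→13
A: waits 13, runs 13→24
C: waits 24, runs 24→33
D: waits 33, runs 33→40
E: waits 40, runs 40→46
Sum = 0+13+24+33+40 = 110.
FIFO (arrival order): A B C D E.
A: waits 0, runs 0→11
B: waits 11, runs 11→24
C: waits 24, runs 24→33
D: waits 33, runs 33→40
E: waits 40, runs 40→46
Sum = 0+11+24+33+40 = 108.
SPT 74, LPT 110, FIFO 108 → minimum 74.

74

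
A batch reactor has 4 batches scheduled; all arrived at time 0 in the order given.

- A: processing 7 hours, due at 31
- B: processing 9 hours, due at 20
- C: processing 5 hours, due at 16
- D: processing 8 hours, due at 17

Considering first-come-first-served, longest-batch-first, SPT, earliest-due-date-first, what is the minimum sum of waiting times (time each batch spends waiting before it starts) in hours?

37

FIFO (arrival order): A B C D.
A: waits 0, runs 0→7
B: waits 7, runs 7→16
C: waits 16, runs 16→21
D: waits 21, runs 21→29
Sum = 0+7+16+21 = 44.
LPT (decreasing processing time): B D A C.
B: waits 0, runs 0→9
D: waits 9, runs 9→17
A: waits 17, runs 17→24
C: waits 24, runs 24→29
Sum = 0+9+17+24 = 50.
SPT (increasing processing time): C A D B.
C: waits 0, runs 0→5
A: waits 5, runs 5→12
D: waits 12, runs 12→20
B: waits 20, runs 20→29
Sum = 0+5+12+20 = 37.
EDD (increasing due date): C D B A.
C: waits 0, runs 0→5
D: waits 5, runs 5→13
B: waits 13, runs 13→22
A: waits 22, runs 22→29
Sum = 0+5+13+22 = 40.
FIFO 44, LPT 50, SPT 37, EDD 40 → minimum 37.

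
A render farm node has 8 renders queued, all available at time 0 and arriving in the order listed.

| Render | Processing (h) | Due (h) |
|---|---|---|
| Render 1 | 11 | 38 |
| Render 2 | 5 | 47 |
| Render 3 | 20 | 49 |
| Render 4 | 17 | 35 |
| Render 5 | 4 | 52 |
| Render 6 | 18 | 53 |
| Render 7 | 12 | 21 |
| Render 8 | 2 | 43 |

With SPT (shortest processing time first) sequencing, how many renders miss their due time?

4

SPT (increasing processing time): Render 8 Render 5 Render 2 Render 1 Render 7 Render 4 Render 6 Render 3.
Render 8: 0→2, due 43, tardiness 0
Render 5: 2→6, due 52, tardiness 0
Render 2: 6→11, due 47, tardiness 0
Render 1: 11→22, due 38, tardiness 0
Render 7: 22→34, due 21, tardiness 13
Render 4: 34→51, due 35, tardiness 16
Render 6: 51→69, due 53, tardiness 16
Render 3: 69→89, due 49, tardiness 40
Late renders: 4.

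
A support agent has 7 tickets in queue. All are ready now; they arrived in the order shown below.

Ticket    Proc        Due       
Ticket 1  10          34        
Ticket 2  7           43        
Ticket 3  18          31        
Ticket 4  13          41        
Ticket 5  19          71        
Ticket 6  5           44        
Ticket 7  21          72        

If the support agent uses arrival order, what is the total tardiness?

FIFO (arrival order): Ticket 1 Ticket 2 Ticket 3 Ticket 4 Ticket 5 Ticket 6 Ticket 7.
Ticket 1: 0→10, due 34, tardiness 0
Ticket 2: 10→17, due 43, tardiness 0
Ticket 3: 17→35, due 31, tardiness 4
Ticket 4: 35→48, due 41, tardiness 7
Ticket 5: 48→67, due 71, tardiness 0
Ticket 6: 67→72, due 44, tardiness 28
Ticket 7: 72→93, due 72, tardiness 21
Sum = 0+0+4+7+0+28+21 = 60.

60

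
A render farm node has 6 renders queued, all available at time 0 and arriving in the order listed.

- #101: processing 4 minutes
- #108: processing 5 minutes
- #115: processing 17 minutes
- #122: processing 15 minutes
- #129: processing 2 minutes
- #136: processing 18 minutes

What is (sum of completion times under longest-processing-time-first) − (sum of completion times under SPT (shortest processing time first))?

LPT (decreasing processing time): #136 #115 #122 #108 #101 #129.
#136: 0→18
#115: 18→35
#122: 35→50
#108: 50→55
#101: 55→59
#129: 59→61
Sum = 18+35+50+55+59+61 = 278.
SPT (increasing processing time): #129 #101 #108 #122 #115 #136.
#129: 0→2
#101: 2→6
#108: 6→11
#122: 11→26
#115: 26→43
#136: 43→61
Sum = 2+6+11+26+43+61 = 149.
Difference = 278 − 149 = 129.

129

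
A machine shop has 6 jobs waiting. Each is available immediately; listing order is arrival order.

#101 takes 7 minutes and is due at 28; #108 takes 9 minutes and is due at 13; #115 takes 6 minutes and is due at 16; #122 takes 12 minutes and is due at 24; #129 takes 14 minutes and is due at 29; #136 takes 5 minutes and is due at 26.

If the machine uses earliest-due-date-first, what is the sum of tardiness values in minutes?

44

EDD (increasing due date): #108 #115 #122 #136 #101 #129.
#108: 0→9, due 13, tardiness 0
#115: 9→15, due 16, tardiness 0
#122: 15→27, due 24, tardiness 3
#136: 27→32, due 26, tardiness 6
#101: 32→39, due 28, tardiness 11
#129: 39→53, due 29, tardiness 24
Sum = 0+0+3+6+11+24 = 44.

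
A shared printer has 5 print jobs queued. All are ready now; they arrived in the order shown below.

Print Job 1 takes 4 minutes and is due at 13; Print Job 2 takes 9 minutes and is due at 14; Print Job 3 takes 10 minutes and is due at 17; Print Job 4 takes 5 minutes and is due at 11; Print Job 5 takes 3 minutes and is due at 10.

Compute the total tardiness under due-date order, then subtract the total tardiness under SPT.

EDD (increasing due date): Print Job 5 Print Job 4 Print Job 1 Print Job 2 Print Job 3.
Print Job 5: 0→3, due 10, tardiness 0
Print Job 4: 3→8, due 11, tardiness 0
Print Job 1: 8→12, due 13, tardiness 0
Print Job 2: 12→21, due 14, tardiness 7
Print Job 3: 21→31, due 17, tardiness 14
Sum = 0+0+0+7+14 = 21.
SPT (increasing processing time): Print Job 5 Print Job 1 Print Job 4 Print Job 2 Print Job 3.
Print Job 5: 0→3, due 10, tardiness 0
Print Job 1: 3→7, due 13, tardiness 0
Print Job 4: 7→12, due 11, tardiness 1
Print Job 2: 12→21, due 14, tardiness 7
Print Job 3: 21→31, due 17, tardiness 14
Sum = 0+0+1+7+14 = 22.
Difference = 21 − 22 = -1.

-1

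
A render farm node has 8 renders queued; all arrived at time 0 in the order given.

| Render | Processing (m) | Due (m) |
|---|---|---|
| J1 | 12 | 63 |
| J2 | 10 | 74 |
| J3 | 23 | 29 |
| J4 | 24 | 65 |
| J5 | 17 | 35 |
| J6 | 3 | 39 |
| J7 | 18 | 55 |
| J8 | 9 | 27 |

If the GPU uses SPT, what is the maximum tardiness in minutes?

SPT (increasing processing time): J6 J8 J2 J1 J5 J7 J3 J4.
J6: 0→3, due 39, tardiness 0
J8: 3→12, due 27, tardiness 0
J2: 12→22, due 74, tardiness 0
J1: 22→34, due 63, tardiness 0
J5: 34→51, due 35, tardiness 16
J7: 51→69, due 55, tardiness 14
J3: 69→92, due 29, tardiness 63
J4: 92→116, due 65, tardiness 51
Maximum = 63.

63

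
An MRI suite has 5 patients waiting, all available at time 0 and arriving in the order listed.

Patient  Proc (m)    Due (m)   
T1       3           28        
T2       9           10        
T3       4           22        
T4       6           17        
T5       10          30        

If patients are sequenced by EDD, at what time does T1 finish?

22

EDD (increasing due date): T2 T4 T3 T1 T5.
T2: 0→9
T4: 9→15
T3: 15→19
T1: 19→22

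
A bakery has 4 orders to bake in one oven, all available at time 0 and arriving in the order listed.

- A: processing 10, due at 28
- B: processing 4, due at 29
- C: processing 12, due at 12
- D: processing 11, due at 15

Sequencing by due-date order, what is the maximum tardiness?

8

EDD (increasing due date): C D A B.
C: 0→12, due 12, tardiness 0
D: 12→23, due 15, tardiness 8
A: 23→33, due 28, tardiness 5
B: 33→37, due 29, tardiness 8
Maximum = 8.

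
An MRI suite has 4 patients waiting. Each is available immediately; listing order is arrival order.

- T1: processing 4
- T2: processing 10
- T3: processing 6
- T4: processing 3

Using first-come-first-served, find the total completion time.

FIFO (arrival order): T1 T2 T3 T4.
T1: 0→4
T2: 4→14
T3: 14→20
T4: 20→23
Sum = 4+14+20+23 = 61.

61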